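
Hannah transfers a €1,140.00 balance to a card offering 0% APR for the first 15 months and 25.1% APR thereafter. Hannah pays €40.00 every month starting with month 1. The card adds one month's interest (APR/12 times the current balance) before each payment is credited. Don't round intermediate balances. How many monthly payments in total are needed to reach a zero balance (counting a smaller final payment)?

32 payments

Promo months 1–15 at r₀ = 0%/12 = 0; months 16+ at r₁ = 25.1%/12 = 0.0209167.
After month 15 (no interest yet): B = €1,140.00 − 15·€40.00 = €540.00.
Then at r₁ with €40.00/mo: n₂ = −ln(1 − r₁·B/P)/ln(1+r₁) ≈ 16.03 → 17 more payments.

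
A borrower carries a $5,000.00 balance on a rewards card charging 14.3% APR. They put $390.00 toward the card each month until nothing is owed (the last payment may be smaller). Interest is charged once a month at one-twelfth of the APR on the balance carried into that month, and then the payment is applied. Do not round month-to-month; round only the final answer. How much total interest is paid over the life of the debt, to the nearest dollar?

$458

Monthly rate r = 14.3%/12 = 1.19167% = 0.0119167.
Payoff takes n = ⌈−ln(1 − rB₀/P)/ln(1+r)⌉ = ⌈13.995⌉ = 14 payments; the last is $388.20.
Total paid = 13·$390.00 + $388.20 = $5,458.20.
Total interest = total paid − principal = $5,458.20 − $5,000.00 = $458.20.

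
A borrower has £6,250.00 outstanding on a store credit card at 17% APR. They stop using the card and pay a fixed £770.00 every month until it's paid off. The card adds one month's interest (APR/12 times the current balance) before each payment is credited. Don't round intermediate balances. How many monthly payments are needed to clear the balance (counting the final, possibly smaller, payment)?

Monthly rate r = 17%/12 = 1.41667% = 0.0141667.
Recurrence: B ← B·(1+r) − £770.00.
Month 1: interest £88.54; balance after payment £5,568.54.
Month 2: interest £78.89; balance after payment £4,877.43.
Closed form: n = −ln(1 − rB₀/P)/ln(1+r) = −ln(0.88501)/ln(1.01417) ≈ 8.684, so the balance reaches zero during payment 9.

9 months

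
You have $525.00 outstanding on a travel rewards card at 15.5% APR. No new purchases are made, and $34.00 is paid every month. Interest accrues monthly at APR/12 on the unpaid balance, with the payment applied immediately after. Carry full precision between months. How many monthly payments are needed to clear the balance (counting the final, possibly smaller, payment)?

18 payments

Monthly rate r = 15.5%/12 = 1.29167% = 0.0129167.
Recurrence: B ← B·(1+r) − $34.00.
Month 1: interest $6.78; balance after payment $497.78.
Month 2: interest $6.43; balance after payment $470.21.
Closed form: n = −ln(1 − rB₀/P)/ln(1+r) = −ln(0.80055)/ln(1.01292) ≈ 17.333, so the balance reaches zero during payment 18.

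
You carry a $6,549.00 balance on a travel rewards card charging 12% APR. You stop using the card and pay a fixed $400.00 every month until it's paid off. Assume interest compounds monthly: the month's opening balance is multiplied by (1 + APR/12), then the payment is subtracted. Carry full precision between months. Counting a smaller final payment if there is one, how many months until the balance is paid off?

18 payments

Monthly rate r = 12%/12 = 1% = 0.01.
Recurrence: B ← B·(1+r) − $400.00.
Month 1: interest $65.49; balance after payment $6,214.49.
Month 2: interest $62.14; balance after payment $5,876.63.
Closed form: n = −ln(1 − rB₀/P)/ln(1+r) = −ln(0.83627)/ln(1.01) ≈ 17.969, so the balance reaches zero during payment 18.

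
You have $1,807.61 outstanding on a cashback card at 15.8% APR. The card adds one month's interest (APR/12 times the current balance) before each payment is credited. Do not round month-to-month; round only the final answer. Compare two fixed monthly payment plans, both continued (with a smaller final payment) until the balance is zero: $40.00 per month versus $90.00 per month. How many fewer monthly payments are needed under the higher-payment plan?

Monthly rate r = 15.8%/12 = 1.31667% = 0.0131667.
At $40.00/mo: n = ⌈−ln(1 − rB₀/P)/ln(1+r)⌉ = 70 payments (last $4.03); total interest = total paid − $1,807.61 = $956.42.
At $90.00/mo: 24 payments (last $43.32); total interest $305.71.
Payments saved = 70 − 24 = 46.

46 fewer payments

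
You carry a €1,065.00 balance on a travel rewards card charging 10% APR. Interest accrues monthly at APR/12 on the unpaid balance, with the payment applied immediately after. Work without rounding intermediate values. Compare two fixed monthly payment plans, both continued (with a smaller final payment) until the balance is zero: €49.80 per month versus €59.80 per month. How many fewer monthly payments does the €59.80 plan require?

4 fewer payments

Monthly rate r = 10%/12 = 0.833333% = 0.00833333.
At €49.80/mo: n = ⌈−ln(1 − rB₀/P)/ln(1+r)⌉ = 24 payments (last €32.46); total interest = total paid − €1,065.00 = €112.86.
At €59.80/mo: 20 payments (last €21.49); total interest €92.69.
Payments saved = 24 − 20 = 4.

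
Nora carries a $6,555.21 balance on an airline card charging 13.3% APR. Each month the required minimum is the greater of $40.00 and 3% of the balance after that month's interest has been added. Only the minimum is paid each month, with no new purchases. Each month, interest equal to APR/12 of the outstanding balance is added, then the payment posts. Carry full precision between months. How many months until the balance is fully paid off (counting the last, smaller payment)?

Monthly rate r = 13.3%/12 = 1.10833% = 0.0110833.
While 3% of the post-interest balance exceeds $40.00, each month B ← (B·(1+r))·(1 − 0.03), i.e. B shrinks by the factor (1+r)·0.97 = 0.98075.
This holds for months 1–83. Entering month 84 the balance is $1,306.04; 3% of the post-interest balance is now below $40.00, so the flat $40.00 minimum applies from here.
From month 84 a fixed $40.00 at rate r clears $1,306.04 in 41 more payments. Total: 83 + 41 = 124 months.

124 months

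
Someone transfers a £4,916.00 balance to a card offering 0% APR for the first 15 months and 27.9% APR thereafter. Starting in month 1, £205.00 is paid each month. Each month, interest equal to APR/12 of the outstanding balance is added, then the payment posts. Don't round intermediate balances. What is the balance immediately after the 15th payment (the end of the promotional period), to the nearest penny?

Promo months 1–15 at r₀ = 0%/12 = 0; months 16+ at r₁ = 27.9%/12 = 0.02325.
After month 15 (no interest yet): B = £4,916.00 − 15·£205.00 = £1,841.00.

£1,841.00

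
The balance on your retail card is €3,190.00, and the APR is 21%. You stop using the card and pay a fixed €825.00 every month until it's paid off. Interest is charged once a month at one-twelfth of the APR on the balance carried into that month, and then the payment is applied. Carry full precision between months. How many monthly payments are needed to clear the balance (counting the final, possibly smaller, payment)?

5 payments

Monthly rate r = 21%/12 = 1.75% = 0.0175.
Recurrence: B ← B·(1+r) − €825.00.
Month 1: interest €55.83; balance after payment €2,420.82.
Month 2: interest €42.36; balance after payment €1,638.19.
Month 3: interest €28.67; balance after payment €841.86.
Month 4: interest €14.73; balance after payment €31.59.
Month 5: interest €0.55; balance after payment €0.00.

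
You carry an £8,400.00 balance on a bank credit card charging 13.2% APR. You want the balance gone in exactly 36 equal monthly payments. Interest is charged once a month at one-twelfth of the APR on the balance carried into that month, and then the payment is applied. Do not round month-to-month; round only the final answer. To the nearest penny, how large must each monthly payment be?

£283.84

Monthly rate r = 13.2%/12 = 1.1% = 0.011.
Level-payment amortization: P = B₀·r / (1 − (1+r)^(−n)) = 8400.00·0.011 / (1 − 1.011^(−36)).
Denominator 1 − (1+r)^(−36) = 0.325536583.
P = 92.4 / 0.325536583 ≈ 283.84.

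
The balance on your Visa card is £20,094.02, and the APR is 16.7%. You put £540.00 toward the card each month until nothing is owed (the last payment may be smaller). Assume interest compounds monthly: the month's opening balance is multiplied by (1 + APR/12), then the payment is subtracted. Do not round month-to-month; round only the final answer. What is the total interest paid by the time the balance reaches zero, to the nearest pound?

£8,410

Monthly rate r = 16.7%/12 = 1.39167% = 0.0139167.
Payoff takes n = ⌈−ln(1 − rB₀/P)/ln(1+r)⌉ = ⌈52.784⌉ = 53 payments; the last is £423.91.
Total paid = 52·£540.00 + £423.91 = £28,503.91.
Total interest = total paid − principal = £28,503.91 − £20,094.02 = £8,409.89.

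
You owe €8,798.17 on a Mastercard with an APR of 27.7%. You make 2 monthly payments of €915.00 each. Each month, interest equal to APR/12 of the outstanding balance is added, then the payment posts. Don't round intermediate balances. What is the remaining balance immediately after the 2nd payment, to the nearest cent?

Monthly rate r = 27.7%/12 = 2.30833% = 0.0230833.
Each month: B ← B·(1+r) − €915.00.
Month 1: interest €203.09; balance after payment €8,086.26.
Month 2: interest €186.66; balance after payment €7,357.92.

€7,357.92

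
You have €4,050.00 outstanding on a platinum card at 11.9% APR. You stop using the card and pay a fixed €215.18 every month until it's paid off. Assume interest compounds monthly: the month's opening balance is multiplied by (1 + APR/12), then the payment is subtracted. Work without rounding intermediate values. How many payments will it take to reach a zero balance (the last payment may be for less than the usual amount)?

Monthly rate r = 11.9%/12 = 0.991667% = 0.00991667.
Recurrence: B ← B·(1+r) − €215.18.
Month 1: interest €40.16; balance after payment €3,874.98.
Month 2: interest €38.43; balance after payment €3,698.23.
Closed form: n = −ln(1 − rB₀/P)/ln(1+r) = −ln(0.81335)/ln(1.00992) ≈ 20.936, so the balance reaches zero during payment 21.

21 months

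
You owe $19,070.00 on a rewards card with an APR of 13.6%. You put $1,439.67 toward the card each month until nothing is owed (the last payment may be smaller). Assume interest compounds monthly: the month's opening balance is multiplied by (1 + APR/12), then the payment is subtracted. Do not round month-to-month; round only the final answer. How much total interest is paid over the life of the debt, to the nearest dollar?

Monthly rate r = 13.6%/12 = 1.13333% = 0.0113333.
Payoff takes n = ⌈−ln(1 − rB₀/P)/ln(1+r)⌉ = ⌈14.434⌉ = 15 payments; the last is $626.50.
Total paid = 14·$1,439.67 + $626.50 = $20,781.88.
Total interest = total paid − principal = $20,781.88 − $19,070.00 = $1,711.88.

$1,712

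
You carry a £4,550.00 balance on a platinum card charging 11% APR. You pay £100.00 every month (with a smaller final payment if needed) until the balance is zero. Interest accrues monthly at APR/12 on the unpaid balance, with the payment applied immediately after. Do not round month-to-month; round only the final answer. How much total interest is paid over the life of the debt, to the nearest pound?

£1,365

Monthly rate r = 11%/12 = 0.916667% = 0.00916667.
Payoff takes n = ⌈−ln(1 − rB₀/P)/ln(1+r)⌉ = ⌈59.147⌉ = 60 payments; the last is £14.76.
Total paid = 59·£100.00 + £14.76 = £5,914.76.
Total interest = total paid − principal = £5,914.76 − £4,550.00 = £1,364.76.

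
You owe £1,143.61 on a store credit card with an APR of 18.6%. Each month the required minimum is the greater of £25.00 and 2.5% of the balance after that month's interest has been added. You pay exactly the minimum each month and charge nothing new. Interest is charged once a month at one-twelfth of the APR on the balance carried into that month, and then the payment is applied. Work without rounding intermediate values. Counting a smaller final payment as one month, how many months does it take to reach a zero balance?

Monthly rate r = 18.6%/12 = 1.55% = 0.0155.
While 2.5% of the post-interest balance exceeds £25.00, each month B ← (B·(1+r))·(1 − 0.025), i.e. B shrinks by the factor (1+r)·0.975 = 0.99011.
This holds for months 1–16. Entering month 17 the balance is £975.51; 2.5% of the post-interest balance is now below £25.00, so the flat £25.00 minimum applies from here.
From month 17 a fixed £25.00 at rate r clears £975.51 in 61 more payments. Total: 16 + 61 = 77 months.

77 months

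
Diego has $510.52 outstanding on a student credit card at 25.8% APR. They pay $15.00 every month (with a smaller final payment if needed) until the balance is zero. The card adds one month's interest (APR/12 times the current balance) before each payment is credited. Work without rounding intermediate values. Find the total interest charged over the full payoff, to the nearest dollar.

Monthly rate r = 25.8%/12 = 2.15% = 0.0215.
Payoff takes n = ⌈−ln(1 − rB₀/P)/ln(1+r)⌉ = ⌈61.856⌉ = 62 payments; the last is $12.87.
Total paid = 61·$15.00 + $12.87 = $927.87.
Total interest = total paid − principal = $927.87 − $510.52 = $417.35.

$417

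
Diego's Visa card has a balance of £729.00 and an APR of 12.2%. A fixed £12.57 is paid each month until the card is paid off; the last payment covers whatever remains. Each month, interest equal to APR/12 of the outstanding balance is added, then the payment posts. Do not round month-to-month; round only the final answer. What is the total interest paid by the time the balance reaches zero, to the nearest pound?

Monthly rate r = 12.2%/12 = 1.01667% = 0.0101667.
Payoff takes n = ⌈−ln(1 − rB₀/P)/ln(1+r)⌉ = ⌈88.051⌉ = 89 payments; the last is £0.65.
Total paid = 88·£12.57 + £0.65 = £1,106.81.
Total interest = total paid − principal = £1,106.81 − £729.00 = £377.81.

£378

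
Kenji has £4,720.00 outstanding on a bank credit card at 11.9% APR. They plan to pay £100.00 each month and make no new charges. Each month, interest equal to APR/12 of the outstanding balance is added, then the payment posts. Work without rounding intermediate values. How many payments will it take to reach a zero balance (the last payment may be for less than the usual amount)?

64 payments

Monthly rate r = 11.9%/12 = 0.991667% = 0.00991667.
Recurrence: B ← B·(1+r) − £100.00.
Month 1: interest £46.81; balance after payment £4,666.81.
Month 2: interest £46.28; balance after payment £4,613.09.
Closed form: n = −ln(1 − rB₀/P)/ln(1+r) = −ln(0.53193)/ln(1.00992) ≈ 63.969, so the balance reaches zero during payment 64.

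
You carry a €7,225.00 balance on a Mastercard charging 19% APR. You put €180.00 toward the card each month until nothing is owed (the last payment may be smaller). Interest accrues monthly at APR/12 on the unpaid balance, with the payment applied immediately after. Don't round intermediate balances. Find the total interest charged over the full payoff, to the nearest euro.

€4,340

Monthly rate r = 19%/12 = 1.58333% = 0.0158333.
Payoff takes n = ⌈−ln(1 − rB₀/P)/ln(1+r)⌉ = ⌈64.250⌉ = 65 payments; the last is €45.21.
Total paid = 64·€180.00 + €45.21 = €11,565.21.
Total interest = total paid − principal = €11,565.21 − €7,225.00 = €4,340.21.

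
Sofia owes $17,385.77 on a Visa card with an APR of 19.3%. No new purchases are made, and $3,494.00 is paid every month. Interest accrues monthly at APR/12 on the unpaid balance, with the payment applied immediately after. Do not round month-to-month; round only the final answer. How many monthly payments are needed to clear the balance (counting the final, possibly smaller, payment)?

6 payments

Monthly rate r = 19.3%/12 = 1.60833% = 0.0160833.
Recurrence: B ← B·(1+r) − $3,494.00.
Month 1: interest $279.62; balance after payment $14,171.39.
Month 2: interest $227.92; balance after payment $10,905.31.
Month 3: interest $175.39; balance after payment $7,586.71.
Month 4: interest $122.02; balance after payment $4,214.73.
Month 5: interest $67.79; balance after payment $788.51.
Month 6: interest $12.68; balance after payment $0.00.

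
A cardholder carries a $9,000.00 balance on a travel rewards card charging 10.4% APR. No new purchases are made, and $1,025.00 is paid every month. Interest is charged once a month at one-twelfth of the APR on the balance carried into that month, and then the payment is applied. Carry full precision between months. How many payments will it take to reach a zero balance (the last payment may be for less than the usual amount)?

10 payments

Monthly rate r = 10.4%/12 = 0.866667% = 0.00866667.
Recurrence: B ← B·(1+r) − $1,025.00.
Month 1: interest $78.00; balance after payment $8,053.00.
Month 2: interest $69.79; balance after payment $7,097.79.
Closed form: n = −ln(1 − rB₀/P)/ln(1+r) = −ln(0.9239)/ln(1.00867) ≈ 9.172, so the balance reaches zero during payment 10.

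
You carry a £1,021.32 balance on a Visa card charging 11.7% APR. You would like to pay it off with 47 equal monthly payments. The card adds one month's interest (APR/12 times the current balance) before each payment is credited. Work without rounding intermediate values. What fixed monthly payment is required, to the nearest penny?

£27.19

Monthly rate r = 11.7%/12 = 0.975% = 0.00975.
Level-payment amortization: P = B₀·r / (1 − (1+r)^(−n)) = 1021.32·0.00975 / (1 − 1.00975^(−47)).
Denominator 1 − (1+r)^(−47) = 0.36620546.
P = 9.95787 / 0.36620546 ≈ 27.19.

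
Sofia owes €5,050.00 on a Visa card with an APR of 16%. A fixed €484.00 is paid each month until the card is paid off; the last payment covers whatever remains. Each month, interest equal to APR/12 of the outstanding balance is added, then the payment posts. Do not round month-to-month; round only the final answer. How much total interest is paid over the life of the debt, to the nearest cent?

€424.54

Monthly rate r = 16%/12 = 1.33333% = 0.0133333.
Payoff takes n = ⌈−ln(1 − rB₀/P)/ln(1+r)⌉ = ⌈11.310⌉ = 12 payments; the last is €150.54.
Total paid = 11·€484.00 + €150.54 = €5,474.54.
Total interest = total paid − principal = €5,474.54 − €5,050.00 = €424.54.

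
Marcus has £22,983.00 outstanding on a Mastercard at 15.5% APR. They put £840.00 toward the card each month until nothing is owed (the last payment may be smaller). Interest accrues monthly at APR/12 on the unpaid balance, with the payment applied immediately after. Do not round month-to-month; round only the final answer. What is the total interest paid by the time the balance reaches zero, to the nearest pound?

Monthly rate r = 15.5%/12 = 1.29167% = 0.0129167.
Payoff takes n = ⌈−ln(1 − rB₀/P)/ln(1+r)⌉ = ⌈33.976⌉ = 34 payments; the last is £819.65.
Total paid = 33·£840.00 + £819.65 = £28,539.65.
Total interest = total paid − principal = £28,539.65 − £22,983.00 = £5,556.65.

£5,557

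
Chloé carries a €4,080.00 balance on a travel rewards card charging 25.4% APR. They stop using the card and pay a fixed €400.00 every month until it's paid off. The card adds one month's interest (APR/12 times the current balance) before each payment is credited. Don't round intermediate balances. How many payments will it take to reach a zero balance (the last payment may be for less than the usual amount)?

Monthly rate r = 25.4%/12 = 2.11667% = 0.0211667.
Recurrence: B ← B·(1+r) − €400.00.
Month 1: interest €86.36; balance after payment €3,766.36.
Month 2: interest €79.72; balance after payment €3,446.08.
Closed form: n = −ln(1 − rB₀/P)/ln(1+r) = −ln(0.7841)/ln(1.02117) ≈ 11.612, so the balance reaches zero during payment 12.

12 months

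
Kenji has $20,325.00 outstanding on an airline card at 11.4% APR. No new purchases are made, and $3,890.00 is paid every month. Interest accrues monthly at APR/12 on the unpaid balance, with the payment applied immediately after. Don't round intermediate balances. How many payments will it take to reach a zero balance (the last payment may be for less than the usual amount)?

Monthly rate r = 11.4%/12 = 0.95% = 0.0095.
Recurrence: B ← B·(1+r) − $3,890.00.
Month 1: interest $193.09; balance after payment $16,628.09.
Month 2: interest $157.97; balance after payment $12,896.05.
Month 3: interest $122.51; balance after payment $9,128.57.
Month 4: interest $86.72; balance after payment $5,325.29.
Month 5: interest $50.59; balance after payment $1,485.88.
Month 6: interest $14.12; balance after payment $0.00.

6 months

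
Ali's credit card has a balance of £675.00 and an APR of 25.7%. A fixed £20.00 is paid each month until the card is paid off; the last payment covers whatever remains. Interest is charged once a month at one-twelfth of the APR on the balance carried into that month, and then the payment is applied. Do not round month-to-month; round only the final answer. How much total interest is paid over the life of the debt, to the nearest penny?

£536.03

Monthly rate r = 25.7%/12 = 2.14167% = 0.0214167.
Payoff takes n = ⌈−ln(1 − rB₀/P)/ln(1+r)⌉ = ⌈60.549⌉ = 61 payments; the last is £11.03.
Total paid = 60·£20.00 + £11.03 = £1,211.03.
Total interest = total paid − principal = £1,211.03 − £675.00 = £536.03.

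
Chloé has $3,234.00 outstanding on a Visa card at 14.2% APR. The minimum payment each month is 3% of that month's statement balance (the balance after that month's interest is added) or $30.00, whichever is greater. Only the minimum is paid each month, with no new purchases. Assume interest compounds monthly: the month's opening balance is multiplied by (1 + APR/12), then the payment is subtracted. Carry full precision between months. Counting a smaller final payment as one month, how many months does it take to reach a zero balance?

Monthly rate r = 14.2%/12 = 1.18333% = 0.0118333.
While 3% of the post-interest balance exceeds $30.00, each month B ← (B·(1+r))·(1 − 0.03), i.e. B shrinks by the factor (1+r)·0.97 = 0.98148.
This holds for months 1–64. Entering month 65 the balance is $977.48; 3% of the post-interest balance is now below $30.00, so the flat $30.00 minimum applies from here.
From month 65 a fixed $30.00 at rate r clears $977.48 in 42 more payments. Total: 64 + 42 = 106 months.

106 months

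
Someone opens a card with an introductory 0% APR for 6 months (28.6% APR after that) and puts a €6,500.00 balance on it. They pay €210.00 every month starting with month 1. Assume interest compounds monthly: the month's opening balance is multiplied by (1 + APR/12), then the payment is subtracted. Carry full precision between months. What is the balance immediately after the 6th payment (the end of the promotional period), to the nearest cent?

Promo months 1–6 at r₀ = 0%/12 = 0; months 7+ at r₁ = 28.6%/12 = 0.0238333.
After month 6 (no interest yet): B = €6,500.00 − 6·€210.00 = €5,240.00.

€5,240.00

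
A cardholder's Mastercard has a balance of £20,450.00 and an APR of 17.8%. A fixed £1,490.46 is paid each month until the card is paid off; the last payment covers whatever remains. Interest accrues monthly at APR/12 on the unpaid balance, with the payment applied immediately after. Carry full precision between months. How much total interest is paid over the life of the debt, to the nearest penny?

Monthly rate r = 17.8%/12 = 1.48333% = 0.0148333.
Payoff takes n = ⌈−ln(1 − rB₀/P)/ln(1+r)⌉ = ⌈15.454⌉ = 16 payments; the last is £679.92.
Total paid = 15·£1,490.46 + £679.92 = £23,036.82.
Total interest = total paid − principal = £23,036.82 − £20,450.00 = £2,586.82.

£2,586.82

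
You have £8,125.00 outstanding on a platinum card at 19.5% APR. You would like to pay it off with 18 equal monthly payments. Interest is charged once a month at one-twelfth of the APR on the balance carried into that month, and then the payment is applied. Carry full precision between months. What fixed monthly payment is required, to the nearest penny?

Monthly rate r = 19.5%/12 = 1.625% = 0.01625.
Level-payment amortization: P = B₀·r / (1 − (1+r)^(−n)) = 8125.00·0.01625 / (1 − 1.01625^(−18)).
Denominator 1 − (1+r)^(−18) = 0.251847821.
P = 132.031 / 0.251847821 ≈ 524.25.

£524.25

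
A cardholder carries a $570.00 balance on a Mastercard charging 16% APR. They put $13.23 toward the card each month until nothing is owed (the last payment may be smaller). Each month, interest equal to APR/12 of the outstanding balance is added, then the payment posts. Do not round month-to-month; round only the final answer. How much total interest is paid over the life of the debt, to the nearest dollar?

$283

Monthly rate r = 16%/12 = 1.33333% = 0.0133333.
Payoff takes n = ⌈−ln(1 − rB₀/P)/ln(1+r)⌉ = ⌈64.505⌉ = 65 payments; the last is $6.70.
Total paid = 64·$13.23 + $6.70 = $853.42.
Total interest = total paid − principal = $853.42 − $570.00 = $283.42.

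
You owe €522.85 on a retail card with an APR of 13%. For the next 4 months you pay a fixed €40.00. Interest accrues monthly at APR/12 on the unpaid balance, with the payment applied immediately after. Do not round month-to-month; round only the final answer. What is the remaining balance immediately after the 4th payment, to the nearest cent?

€383.26

Monthly rate r = 13%/12 = 1.08333% = 0.0108333.
Each month: B ← B·(1+r) − €40.00.
Month 1: interest €5.66; balance after payment €488.51.
Month 2: interest €5.29; balance after payment €453.81.
Month 3: interest €4.92; balance after payment €418.72.
Month 4: interest €4.54; balance after payment €383.26.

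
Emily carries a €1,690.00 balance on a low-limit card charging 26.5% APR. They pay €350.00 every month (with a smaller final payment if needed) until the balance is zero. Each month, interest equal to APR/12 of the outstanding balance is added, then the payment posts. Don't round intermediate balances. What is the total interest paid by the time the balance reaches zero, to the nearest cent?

€117.25

Monthly rate r = 26.5%/12 = 2.20833% = 0.0220833.
Payoff takes n = ⌈−ln(1 − rB₀/P)/ln(1+r)⌉ = ⌈5.162⌉ = 6 payments; the last is €57.25.
Total paid = 5·€350.00 + €57.25 = €1,807.25.
Total interest = total paid − principal = €1,807.25 − €1,690.00 = €117.25.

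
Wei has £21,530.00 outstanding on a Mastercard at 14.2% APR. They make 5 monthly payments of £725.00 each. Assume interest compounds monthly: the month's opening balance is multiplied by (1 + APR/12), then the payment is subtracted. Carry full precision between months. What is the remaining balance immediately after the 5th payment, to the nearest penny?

£19,122.55

Monthly rate r = 14.2%/12 = 1.18333% = 0.0118333.
Each month: B ← B·(1+r) − £725.00.
Month 1: interest £254.77; balance after payment £21,059.77.
Month 2: interest £249.21; balance after payment £20,583.98.
Month 3: interest £243.58; balance after payment £20,102.56.
Month 4: interest £237.88; balance after payment £19,615.44.
Month 5: interest £232.12; balance after payment £19,122.55.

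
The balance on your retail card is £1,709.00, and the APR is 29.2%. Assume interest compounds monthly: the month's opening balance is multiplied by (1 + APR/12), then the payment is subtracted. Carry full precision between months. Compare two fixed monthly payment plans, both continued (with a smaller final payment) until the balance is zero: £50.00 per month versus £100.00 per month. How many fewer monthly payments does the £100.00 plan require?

Monthly rate r = 29.2%/12 = 2.43333% = 0.0243333.
At £50.00/mo: n = ⌈−ln(1 − rB₀/P)/ln(1+r)⌉ = 75 payments (last £6.26); total interest = total paid − £1,709.00 = £1,997.26.
At £100.00/mo: 23 payments (last £36.40); total interest £527.40.
Payments saved = 75 − 23 = 52.

52 fewer payments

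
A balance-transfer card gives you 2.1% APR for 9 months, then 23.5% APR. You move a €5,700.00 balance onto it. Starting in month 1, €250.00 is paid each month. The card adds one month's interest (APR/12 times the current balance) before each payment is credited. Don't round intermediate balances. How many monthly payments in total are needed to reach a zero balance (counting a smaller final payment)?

Promo months 1–9 at r₀ = 2.1%/12 = 0.00175; months 10+ at r₁ = 23.5%/12 = 0.0195833.
After month 9: iterate B ← B·(1+r₀) − €250.00 for 9 months → €3,524.59.
Then at r₁ with €250.00/mo: n₂ = −ln(1 − r₁·B/P)/ln(1+r₁) ≈ 16.66 → 17 more payments.

26 months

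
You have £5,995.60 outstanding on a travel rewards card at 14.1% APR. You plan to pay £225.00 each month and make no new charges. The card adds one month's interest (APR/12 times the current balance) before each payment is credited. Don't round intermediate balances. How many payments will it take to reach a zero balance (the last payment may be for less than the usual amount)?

Monthly rate r = 14.1%/12 = 1.175% = 0.01175.
Recurrence: B ← B·(1+r) − £225.00.
Month 1: interest £70.45; balance after payment £5,841.05.
Month 2: interest £68.63; balance after payment £5,684.68.
Closed form: n = −ln(1 − rB₀/P)/ln(1+r) = −ln(0.6869)/ln(1.01175) ≈ 32.151, so the balance reaches zero during payment 33.

33 months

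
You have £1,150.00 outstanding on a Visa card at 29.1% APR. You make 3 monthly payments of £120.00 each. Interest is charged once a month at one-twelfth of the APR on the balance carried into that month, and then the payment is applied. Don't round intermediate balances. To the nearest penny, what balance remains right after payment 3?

£866.91

Monthly rate r = 29.1%/12 = 2.425% = 0.02425.
Each month: B ← B·(1+r) − £120.00.
Month 1: interest £27.89; balance after payment £1,057.89.
Month 2: interest £25.65; balance after payment £963.54.
Month 3: interest £23.37; balance after payment £866.91.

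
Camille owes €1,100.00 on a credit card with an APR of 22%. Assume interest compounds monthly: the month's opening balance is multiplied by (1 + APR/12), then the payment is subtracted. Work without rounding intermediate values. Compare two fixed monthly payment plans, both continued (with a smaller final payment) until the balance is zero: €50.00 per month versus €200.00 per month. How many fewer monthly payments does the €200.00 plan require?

23 fewer payments

Monthly rate r = 22%/12 = 1.83333% = 0.0183333.
At €50.00/mo: n = ⌈−ln(1 − rB₀/P)/ln(1+r)⌉ = 29 payments (last €21.34); total interest = total paid − €1,100.00 = €321.34.
At €200.00/mo: 6 payments (last €170.32); total interest €70.32.
Payments saved = 29 − 6 = 23.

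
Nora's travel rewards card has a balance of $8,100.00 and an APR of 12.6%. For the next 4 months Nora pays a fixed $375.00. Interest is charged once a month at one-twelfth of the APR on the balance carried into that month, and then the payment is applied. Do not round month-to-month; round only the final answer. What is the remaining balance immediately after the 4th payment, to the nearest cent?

$6,921.80

Monthly rate r = 12.6%/12 = 1.05% = 0.0105.
Each month: B ← B·(1+r) − $375.00.
Month 1: interest $85.05; balance after payment $7,810.05.
Month 2: interest $82.01; balance after payment $7,517.06.
Month 3: interest $78.93; balance after payment $7,220.98.
Month 4: interest $75.82; balance after payment $6,921.80.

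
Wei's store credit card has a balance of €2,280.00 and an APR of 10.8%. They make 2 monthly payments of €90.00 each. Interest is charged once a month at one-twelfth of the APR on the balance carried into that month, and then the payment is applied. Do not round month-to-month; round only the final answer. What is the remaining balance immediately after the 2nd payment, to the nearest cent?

Monthly rate r = 10.8%/12 = 0.9% = 0.009.
Each month: B ← B·(1+r) − €90.00.
Month 1: interest €20.52; balance after payment €2,210.52.
Month 2: interest €19.89; balance after payment €2,140.41.

€2,140.41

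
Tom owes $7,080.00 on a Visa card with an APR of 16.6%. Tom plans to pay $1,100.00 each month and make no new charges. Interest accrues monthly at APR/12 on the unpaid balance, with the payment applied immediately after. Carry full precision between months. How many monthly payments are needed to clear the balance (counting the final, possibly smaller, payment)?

7 payments

Monthly rate r = 16.6%/12 = 1.38333% = 0.0138333.
Recurrence: B ← B·(1+r) − $1,100.00.
Month 1: interest $97.94; balance after payment $6,077.94.
Month 2: interest $84.08; balance after payment $5,062.02.
Closed form: n = −ln(1 − rB₀/P)/ln(1+r) = −ln(0.91096)/ln(1.01383) ≈ 6.788, so the balance reaches zero during payment 7.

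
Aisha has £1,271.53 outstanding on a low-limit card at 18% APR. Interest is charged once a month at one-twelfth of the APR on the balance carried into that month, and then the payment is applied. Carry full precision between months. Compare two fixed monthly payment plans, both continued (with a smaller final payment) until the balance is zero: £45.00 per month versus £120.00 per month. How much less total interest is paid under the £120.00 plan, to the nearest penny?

£271.19

Monthly rate r = 18%/12 = 1.5% = 0.015.
At £45.00/mo: n = ⌈−ln(1 − rB₀/P)/ln(1+r)⌉ = 38 payments (last £1.51); total interest = total paid − £1,271.53 = £394.98.
At £120.00/mo: 12 payments (last £75.32); total interest £123.79.
Interest saved = £394.98 − £123.79 = £271.19.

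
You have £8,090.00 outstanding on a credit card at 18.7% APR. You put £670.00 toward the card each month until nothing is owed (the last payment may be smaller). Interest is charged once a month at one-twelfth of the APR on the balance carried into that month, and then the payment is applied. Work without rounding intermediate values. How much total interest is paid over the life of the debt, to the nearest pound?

£943

Monthly rate r = 18.7%/12 = 1.55833% = 0.0155833.
Payoff takes n = ⌈−ln(1 − rB₀/P)/ln(1+r)⌉ = ⌈13.481⌉ = 14 payments; the last is £323.42.
Total paid = 13·£670.00 + £323.42 = £9,033.42.
Total interest = total paid − principal = £9,033.42 − £8,090.00 = £943.42.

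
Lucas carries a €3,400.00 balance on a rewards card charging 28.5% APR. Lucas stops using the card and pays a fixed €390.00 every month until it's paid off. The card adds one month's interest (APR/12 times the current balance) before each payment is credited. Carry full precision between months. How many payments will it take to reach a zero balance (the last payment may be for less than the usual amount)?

10 months

Monthly rate r = 28.5%/12 = 2.375% = 0.02375.
Recurrence: B ← B·(1+r) − €390.00.
Month 1: interest €80.75; balance after payment €3,090.75.
Month 2: interest €73.41; balance after payment €2,774.16.
Closed form: n = −ln(1 − rB₀/P)/ln(1+r) = −ln(0.79295)/ln(1.02375) ≈ 9.884, so the balance reaches zero during payment 10.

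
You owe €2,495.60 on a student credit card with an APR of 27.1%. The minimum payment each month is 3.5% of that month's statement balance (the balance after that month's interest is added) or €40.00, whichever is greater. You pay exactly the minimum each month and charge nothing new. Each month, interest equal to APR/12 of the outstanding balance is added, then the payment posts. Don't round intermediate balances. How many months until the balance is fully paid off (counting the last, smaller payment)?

Monthly rate r = 27.1%/12 = 2.25833% = 0.0225833.
While 3.5% of the post-interest balance exceeds €40.00, each month B ← (B·(1+r))·(1 − 0.035), i.e. B shrinks by the factor (1+r)·0.965 = 0.98679.
This holds for months 1–61. Entering month 62 the balance is €1,109.08; 3.5% of the post-interest balance is now below €40.00, so the flat €40.00 minimum applies from here.
From month 62 a fixed €40.00 at rate r clears €1,109.08 in 45 more payments. Total: 61 + 45 = 106 months.

106 months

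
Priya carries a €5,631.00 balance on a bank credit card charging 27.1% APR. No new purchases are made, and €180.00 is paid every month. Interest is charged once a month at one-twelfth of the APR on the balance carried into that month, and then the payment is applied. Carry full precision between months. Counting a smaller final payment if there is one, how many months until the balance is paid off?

55 payments

Monthly rate r = 27.1%/12 = 2.25833% = 0.0225833.
Recurrence: B ← B·(1+r) − €180.00.
Month 1: interest €127.17; balance after payment €5,578.17.
Month 2: interest €125.97; balance after payment €5,524.14.
Closed form: n = −ln(1 − rB₀/P)/ln(1+r) = −ln(0.29352)/ln(1.02258) ≈ 54.890, so the balance reaches zero during payment 55.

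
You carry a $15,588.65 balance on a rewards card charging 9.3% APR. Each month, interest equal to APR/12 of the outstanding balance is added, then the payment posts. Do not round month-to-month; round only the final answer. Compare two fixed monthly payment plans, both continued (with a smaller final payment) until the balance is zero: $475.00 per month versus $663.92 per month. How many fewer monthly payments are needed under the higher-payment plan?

Monthly rate r = 9.3%/12 = 0.775% = 0.00775.
At $475.00/mo: n = ⌈−ln(1 − rB₀/P)/ln(1+r)⌉ = 39 payments (last $7.56); total interest = total paid − $15,588.65 = $2,468.91.
At $663.92/mo: 27 payments (last $11.25); total interest $1,684.52.
Payments saved = 39 − 27 = 12.

12 fewer payments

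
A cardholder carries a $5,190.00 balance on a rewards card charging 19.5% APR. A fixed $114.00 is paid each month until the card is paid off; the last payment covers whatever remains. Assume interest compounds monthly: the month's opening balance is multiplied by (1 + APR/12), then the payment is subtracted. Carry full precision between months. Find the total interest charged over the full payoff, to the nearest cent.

$4,331.68

Monthly rate r = 19.5%/12 = 1.625% = 0.01625.
Payoff takes n = ⌈−ln(1 − rB₀/P)/ln(1+r)⌉ = ⌈83.521⌉ = 84 payments; the last is $59.68.
Total paid = 83·$114.00 + $59.68 = $9,521.68.
Total interest = total paid − principal = $9,521.68 − $5,190.00 = $4,331.68.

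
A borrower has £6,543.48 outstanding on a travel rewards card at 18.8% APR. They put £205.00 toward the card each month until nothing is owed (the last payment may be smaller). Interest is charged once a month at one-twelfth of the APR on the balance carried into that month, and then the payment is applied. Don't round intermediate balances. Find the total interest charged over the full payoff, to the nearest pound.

£2,600

Monthly rate r = 18.8%/12 = 1.56667% = 0.0156667.
Payoff takes n = ⌈−ln(1 − rB₀/P)/ln(1+r)⌉ = ⌈44.598⌉ = 45 payments; the last is £123.02.
Total paid = 44·£205.00 + £123.02 = £9,143.02.
Total interest = total paid − principal = £9,143.02 − £6,543.48 = £2,599.54.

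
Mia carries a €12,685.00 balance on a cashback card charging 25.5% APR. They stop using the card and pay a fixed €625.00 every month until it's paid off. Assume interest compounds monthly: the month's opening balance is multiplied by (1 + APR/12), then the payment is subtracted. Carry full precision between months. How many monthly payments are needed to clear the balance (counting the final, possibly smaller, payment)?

27 payments

Monthly rate r = 25.5%/12 = 2.125% = 0.02125.
Recurrence: B ← B·(1+r) − €625.00.
Month 1: interest €269.56; balance after payment €12,329.56.
Month 2: interest €262.00; balance after payment €11,966.56.
Closed form: n = −ln(1 − rB₀/P)/ln(1+r) = −ln(0.56871)/ln(1.02125) ≈ 26.840, so the balance reaches zero during payment 27.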